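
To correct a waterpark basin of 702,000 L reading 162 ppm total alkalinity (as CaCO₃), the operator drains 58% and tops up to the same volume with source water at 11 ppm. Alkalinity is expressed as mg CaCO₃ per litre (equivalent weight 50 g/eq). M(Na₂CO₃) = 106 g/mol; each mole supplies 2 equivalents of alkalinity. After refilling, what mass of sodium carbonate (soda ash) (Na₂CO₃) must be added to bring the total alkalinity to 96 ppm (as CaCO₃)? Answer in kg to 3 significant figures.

After draining 58% and refilling: 162 × 0.42 + 11 × 0.58 = 74.42 ppm.
Deficit to target: 96 − 74.42 = 21.58 mg/L.
As CaCO₃: 21.58 mg/L × 702,000 L = 15,150 g; ÷ 50 g/eq ÷ 2 = 151.5 mol Na₂CO₃.
Mass: 151.5 × 106 = 16,060 g.

16.1 kg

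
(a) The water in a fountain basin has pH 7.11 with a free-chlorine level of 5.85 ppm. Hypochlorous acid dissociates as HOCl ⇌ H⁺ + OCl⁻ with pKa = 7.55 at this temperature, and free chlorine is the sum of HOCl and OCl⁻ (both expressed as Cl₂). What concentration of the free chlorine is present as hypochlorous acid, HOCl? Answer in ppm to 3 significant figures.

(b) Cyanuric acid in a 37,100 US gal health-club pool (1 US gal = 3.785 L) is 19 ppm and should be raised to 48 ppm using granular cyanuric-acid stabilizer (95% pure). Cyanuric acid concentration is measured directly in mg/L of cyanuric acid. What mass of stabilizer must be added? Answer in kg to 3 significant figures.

(a) 4.29 ppm; (b) 4.29 kg

(a) [OCl⁻]/[HOCl] = 10^(pH − pKa) = 10^(7.11 − 7.55) = 10^-0.44 = 0.3631.
(a) Fraction as HOCl = 1 / (1 + 0.3631) = 0.7336.
(a) HOCl = 0.7336 × 5.85 ppm = 4.292 ppm.

(b) Volume: 37,100 US gal × 3.785 L/gal = 140,424 L.
(b) CYA to add: (48 − 19) = 29 mg/L × 140,424 L = 4072 g cyanuric acid.
(b) At 95% purity: 4072 / 0.95 = 4287 g product.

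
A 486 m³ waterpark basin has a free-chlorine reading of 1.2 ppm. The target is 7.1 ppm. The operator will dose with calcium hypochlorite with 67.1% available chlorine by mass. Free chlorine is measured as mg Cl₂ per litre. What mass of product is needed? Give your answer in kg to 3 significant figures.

Volume: 486 m³ = 486,000 L.
Chlorine deficit: 7.1 − 1.2 = 5.9 ppm = 5.9 mg/L as Cl₂.
Cl₂ equivalent needed: 5.9 mg/L × 486,000 L = 2,867,000 mg = 2867 g.
Product at 67.1% available chlorine: 2867 / 0.671 = 4273 g.

4.27 kg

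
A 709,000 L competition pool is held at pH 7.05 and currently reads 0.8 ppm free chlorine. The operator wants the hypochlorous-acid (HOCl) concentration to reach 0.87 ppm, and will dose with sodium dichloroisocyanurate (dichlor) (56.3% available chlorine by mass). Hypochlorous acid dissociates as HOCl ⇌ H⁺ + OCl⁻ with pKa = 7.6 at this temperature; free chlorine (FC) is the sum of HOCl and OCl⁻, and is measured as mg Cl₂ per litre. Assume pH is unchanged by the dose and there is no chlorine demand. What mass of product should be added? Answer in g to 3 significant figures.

397 g

[OCl⁻]/[HOCl] = 10^(pH − pKa) = 10^(7.05 − 7.6) = 0.2818; fraction as HOCl = 1/(1 + 0.2818) = 0.7801.
Free chlorine required for 0.87 ppm HOCl: 0.87 / 0.7801 = 1.115 ppm.
FC to add: 1.115 − 0.8 = 0.3152 mg/L as Cl₂.
Cl₂ equivalent: 0.3152 mg/L × 709,000 L = 223.5 g.
Product at 56.3% available Cl: 223.5 / 0.563 = 396.9 g.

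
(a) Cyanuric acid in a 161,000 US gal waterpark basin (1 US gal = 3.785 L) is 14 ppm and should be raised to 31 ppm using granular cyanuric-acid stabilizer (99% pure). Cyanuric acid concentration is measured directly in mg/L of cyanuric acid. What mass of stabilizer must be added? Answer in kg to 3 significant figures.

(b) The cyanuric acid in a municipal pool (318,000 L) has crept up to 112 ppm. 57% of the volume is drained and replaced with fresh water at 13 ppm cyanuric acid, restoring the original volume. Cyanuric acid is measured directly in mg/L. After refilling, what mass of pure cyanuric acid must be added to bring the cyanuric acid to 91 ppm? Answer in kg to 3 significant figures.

(a) 10.5 kg; (b) 11.3 kg

(a) Volume: 161,000 US gal × 3.785 L/gal = 609,385 L.
(a) CYA to add: (31 − 14) = 17 mg/L × 609,385 L = 10,360 g cyanuric acid.
(a) At 99% purity: 10,360 / 0.99 = 10,460 g product.

(b) After draining 57% and refilling: 112 × 0.43 + 13 × 0.57 = 55.57 ppm.
(b) Deficit to target: 91 − 55.57 = 35.43 mg/L.
(b) Mass: 35.43 mg/L × 318,000 L = 11,270 g cyanuric acid.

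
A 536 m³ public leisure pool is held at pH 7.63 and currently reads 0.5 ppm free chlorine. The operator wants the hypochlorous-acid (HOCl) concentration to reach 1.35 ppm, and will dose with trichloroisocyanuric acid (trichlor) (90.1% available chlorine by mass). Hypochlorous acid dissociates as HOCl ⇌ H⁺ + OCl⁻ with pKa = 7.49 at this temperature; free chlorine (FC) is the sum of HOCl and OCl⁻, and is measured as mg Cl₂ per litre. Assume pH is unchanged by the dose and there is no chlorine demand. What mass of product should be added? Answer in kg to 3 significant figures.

Volume: 536 m³ = 536,000 L.
[OCl⁻]/[HOCl] = 10^(pH − pKa) = 10^(7.63 − 7.49) = 1.38; fraction as HOCl = 1/(1 + 1.38) = 0.4201.
Free chlorine required for 1.35 ppm HOCl: 1.35 / 0.4201 = 3.214 ppm.
FC to add: 3.214 − 0.5 = 2.714 mg/L as Cl₂.
Cl₂ equivalent: 2.714 mg/L × 536,000 L = 1454 g.
Product at 90.1% available Cl: 1454 / 0.901 = 1614 g.

1.61 kg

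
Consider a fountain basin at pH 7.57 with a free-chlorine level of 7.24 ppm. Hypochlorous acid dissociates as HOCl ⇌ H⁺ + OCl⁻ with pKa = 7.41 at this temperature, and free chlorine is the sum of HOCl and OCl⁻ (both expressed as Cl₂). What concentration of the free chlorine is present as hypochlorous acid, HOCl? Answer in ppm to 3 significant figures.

[OCl⁻]/[HOCl] = 10^(pH − pKa) = 10^(7.57 − 7.41) = 10^0.16 = 1.445.
Fraction as HOCl = 1 / (1 + 1.445) = 0.4089.
HOCl = 0.4089 × 7.24 ppm = 2.961 ppm.

2.96 ppm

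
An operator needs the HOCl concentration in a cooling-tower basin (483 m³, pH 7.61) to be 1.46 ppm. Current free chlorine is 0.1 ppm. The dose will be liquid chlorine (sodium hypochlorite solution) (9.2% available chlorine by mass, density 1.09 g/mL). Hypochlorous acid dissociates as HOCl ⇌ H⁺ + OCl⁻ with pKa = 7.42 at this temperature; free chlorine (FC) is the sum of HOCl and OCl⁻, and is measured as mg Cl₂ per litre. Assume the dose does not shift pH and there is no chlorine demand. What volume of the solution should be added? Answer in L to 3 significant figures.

17.4 L

Volume: 483 m³ = 483,000 L.
[OCl⁻]/[HOCl] = 10^(pH − pKa) = 10^(7.61 − 7.42) = 1.549; fraction as HOCl = 1/(1 + 1.549) = 0.3923.
Free chlorine required for 1.46 ppm HOCl: 1.46 / 0.3923 = 3.721 ppm.
FC to add: 3.721 − 0.1 = 3.621 mg/L as Cl₂.
Cl₂ equivalent: 3.621 mg/L × 483,000 L = 1749 g.
Product at 9.2% available Cl: 1749 / 0.092 = 19,010 g.
Volume: 19,010 g ÷ 1.09 g/mL = 17,440 mL.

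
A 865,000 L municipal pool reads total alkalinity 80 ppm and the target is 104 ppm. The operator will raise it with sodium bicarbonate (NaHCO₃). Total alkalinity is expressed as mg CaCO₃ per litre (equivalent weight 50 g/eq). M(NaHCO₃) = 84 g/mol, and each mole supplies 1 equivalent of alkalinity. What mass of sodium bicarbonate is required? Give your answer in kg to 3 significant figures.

34.9 kg

Alkalinity to add: (104 − 80) = 24 mg/L as CaCO₃ × 865,000 L = 20,760 g as CaCO₃.
Equivalents: 20,760 g ÷ 50 g/eq = 415.2 eq.
NaHCO₃ supplies 1 eq per mole → 415.2 mol.
Mass: 415.2 mol × 84 g/mol = 34,880 g.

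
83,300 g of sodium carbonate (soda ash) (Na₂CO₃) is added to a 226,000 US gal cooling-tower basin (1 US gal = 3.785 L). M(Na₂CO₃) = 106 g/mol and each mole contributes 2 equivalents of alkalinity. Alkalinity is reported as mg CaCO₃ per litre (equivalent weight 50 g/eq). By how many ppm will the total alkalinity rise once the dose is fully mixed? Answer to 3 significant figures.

91.9 ppm

Volume: 226,000 US gal × 3.785 L/gal = 855,410 L.
Moles of Na₂CO₃: 83,300 g ÷ 106 g/mol = 785.8 mol → 1572 eq of alkalinity.
As CaCO₃: 1572 eq × 50 g/eq = 78,580 g.
Rise: 78,580 g / 855,410 L × 1000 = 91.87 mg/L.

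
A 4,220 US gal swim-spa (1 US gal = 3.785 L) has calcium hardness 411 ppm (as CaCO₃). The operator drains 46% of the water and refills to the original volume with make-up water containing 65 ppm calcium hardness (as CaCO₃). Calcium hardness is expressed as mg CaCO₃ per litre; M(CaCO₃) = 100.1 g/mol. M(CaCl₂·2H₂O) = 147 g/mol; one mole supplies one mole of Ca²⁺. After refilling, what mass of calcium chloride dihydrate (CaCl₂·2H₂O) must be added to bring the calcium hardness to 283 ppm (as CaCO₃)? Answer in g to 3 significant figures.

731 g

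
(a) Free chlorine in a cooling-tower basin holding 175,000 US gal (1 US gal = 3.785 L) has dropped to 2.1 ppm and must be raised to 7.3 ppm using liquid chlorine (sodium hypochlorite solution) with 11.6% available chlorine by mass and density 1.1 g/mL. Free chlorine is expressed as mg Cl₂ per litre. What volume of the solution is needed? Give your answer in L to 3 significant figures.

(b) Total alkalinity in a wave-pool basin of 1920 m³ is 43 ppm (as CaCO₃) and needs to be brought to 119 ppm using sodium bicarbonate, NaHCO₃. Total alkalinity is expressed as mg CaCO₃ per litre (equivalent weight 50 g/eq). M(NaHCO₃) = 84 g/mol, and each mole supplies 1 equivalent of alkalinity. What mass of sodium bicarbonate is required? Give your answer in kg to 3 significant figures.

(a) Volume: 175,000 US gal × 3.785 L/gal = 662,375 L.
(a) Chlorine deficit: 7.3 − 2.1 = 5.2 ppm = 5.2 mg/L as Cl₂.
(a) Cl₂ equivalent needed: 5.2 mg/L × 662,375 L = 3,444,000 mg = 3444 g.
(a) Product at 11.6% available chlorine: 3444 / 0.116 = 29,690 g.
(a) Volume at density 1.1 g/mL: 29,690 g ÷ 1.1 g/mL = 26,990 mL.

(b) Volume: 1920 m³ = 1,920,000 L.
(b) Alkalinity to add: (119 − 43) = 76 mg/L as CaCO₃ × 1,920,000 L = 145,900 g as CaCO₃.
(b) Equivalents: 145,900 g ÷ 50 g/eq = 2918 eq.
(b) NaHCO₃ supplies 1 eq per mole → 2918 mol.
(b) Mass: 2918 mol × 84 g/mol = 245,100 g.

(a) 27.0 L; (b) 245 kg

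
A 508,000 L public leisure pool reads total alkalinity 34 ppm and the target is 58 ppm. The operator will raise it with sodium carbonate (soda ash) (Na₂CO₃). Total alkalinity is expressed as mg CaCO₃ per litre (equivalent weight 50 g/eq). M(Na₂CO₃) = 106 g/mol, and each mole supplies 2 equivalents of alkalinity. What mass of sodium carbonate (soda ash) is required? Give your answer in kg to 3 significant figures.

12.9 kg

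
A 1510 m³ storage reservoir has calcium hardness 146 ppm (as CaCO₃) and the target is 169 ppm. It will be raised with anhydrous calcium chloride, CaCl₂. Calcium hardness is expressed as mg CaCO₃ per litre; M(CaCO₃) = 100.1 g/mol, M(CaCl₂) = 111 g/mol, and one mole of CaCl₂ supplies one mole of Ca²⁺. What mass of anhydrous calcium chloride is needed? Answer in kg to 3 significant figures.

Volume: 1510 m³ = 1,510,000 L.
Hardness to add: (169 − 146) = 23 mg/L as CaCO₃ × 1,510,000 L = 34,730 g as CaCO₃.
Moles of Ca²⁺ (1 mol Ca²⁺ ≡ 1 mol CaCO₃): 34,730 / 100.1 g/mol = 347 mol.
Mass of CaCl₂: 347 × 111 = 38,510 g.

38.5 kg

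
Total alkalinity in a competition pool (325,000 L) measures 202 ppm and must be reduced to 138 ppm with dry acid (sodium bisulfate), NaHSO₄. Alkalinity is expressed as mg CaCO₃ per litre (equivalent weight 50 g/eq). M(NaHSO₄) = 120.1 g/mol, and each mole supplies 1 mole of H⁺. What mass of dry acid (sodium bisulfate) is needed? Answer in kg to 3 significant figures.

50.0 kg

Alkalinity to neutralize: (202 − 138) = 64 mg/L as CaCO₃ × 325,000 L = 20,800 g as CaCO₃.
Equivalents of H⁺ required: 20,800 ÷ 50 g/eq = 416 eq = 416 mol NaHSO₄.
Mass of NaHSO₄: 416 × 120.1 = 49,960 g.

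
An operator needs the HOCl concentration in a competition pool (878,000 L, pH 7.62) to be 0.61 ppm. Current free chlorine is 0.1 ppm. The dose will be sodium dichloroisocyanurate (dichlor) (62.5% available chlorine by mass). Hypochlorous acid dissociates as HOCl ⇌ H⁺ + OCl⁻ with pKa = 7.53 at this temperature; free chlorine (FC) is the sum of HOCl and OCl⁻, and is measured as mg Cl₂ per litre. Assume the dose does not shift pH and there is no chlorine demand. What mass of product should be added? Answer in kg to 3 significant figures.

1.77 kg

[OCl⁻]/[HOCl] = 10^(pH − pKa) = 10^(7.62 − 7.53) = 1.23; fraction as HOCl = 1/(1 + 1.23) = 0.4484.
Free chlorine required for 0.61 ppm HOCl: 0.61 / 0.4484 = 1.36 ppm.
FC to add: 1.36 − 0.1 = 1.26 mg/L as Cl₂.
Cl₂ equivalent: 1.26 mg/L × 878,000 L = 1107 g.
Product at 62.5% available Cl: 1107 / 0.625 = 1771 g.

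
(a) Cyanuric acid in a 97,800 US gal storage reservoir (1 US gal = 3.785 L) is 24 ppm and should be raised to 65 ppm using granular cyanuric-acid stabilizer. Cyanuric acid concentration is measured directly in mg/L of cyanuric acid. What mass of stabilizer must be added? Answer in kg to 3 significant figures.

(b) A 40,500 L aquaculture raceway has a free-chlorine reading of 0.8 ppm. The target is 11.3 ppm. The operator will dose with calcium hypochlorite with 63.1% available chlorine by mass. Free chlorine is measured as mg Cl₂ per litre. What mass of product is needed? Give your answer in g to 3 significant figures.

(a) 15.2 kg; (b) 674 g

(a) Volume: 97,800 US gal × 3.785 L/gal = 370,173 L.
(a) CYA to add: (65 − 24) = 41 mg/L × 370,173 L = 15,180 g cyanuric acid.

(b) Chlorine deficit: 11.3 − 0.8 = 10.5 ppm = 10.5 mg/L as Cl₂.
(b) Cl₂ equivalent needed: 10.5 mg/L × 40,500 L = 425,200 mg = 425.2 g.
(b) Product at 63.1% available chlorine: 425.2 / 0.631 = 673.9 g.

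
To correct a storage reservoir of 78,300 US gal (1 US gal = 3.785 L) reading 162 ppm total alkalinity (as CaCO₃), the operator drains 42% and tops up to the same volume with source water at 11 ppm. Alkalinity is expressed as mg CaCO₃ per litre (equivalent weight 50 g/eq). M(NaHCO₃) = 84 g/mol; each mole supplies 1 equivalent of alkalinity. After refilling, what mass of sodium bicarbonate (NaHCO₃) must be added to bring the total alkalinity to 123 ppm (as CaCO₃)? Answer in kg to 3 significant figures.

12.2 kg

Volume: 78,300 US gal × 3.785 L/gal = 296,366 L.
After draining 42% and refilling: 162 × 0.58 + 11 × 0.42 = 98.58 ppm.
Deficit to target: 123 − 98.58 = 24.42 mg/L.
As CaCO₃: 24.42 mg/L × 296,366 L = 7237 g; ÷ 50 g/eq ÷ 1 = 144.7 mol NaHCO₃.
Mass: 144.7 × 84 = 12,160 g.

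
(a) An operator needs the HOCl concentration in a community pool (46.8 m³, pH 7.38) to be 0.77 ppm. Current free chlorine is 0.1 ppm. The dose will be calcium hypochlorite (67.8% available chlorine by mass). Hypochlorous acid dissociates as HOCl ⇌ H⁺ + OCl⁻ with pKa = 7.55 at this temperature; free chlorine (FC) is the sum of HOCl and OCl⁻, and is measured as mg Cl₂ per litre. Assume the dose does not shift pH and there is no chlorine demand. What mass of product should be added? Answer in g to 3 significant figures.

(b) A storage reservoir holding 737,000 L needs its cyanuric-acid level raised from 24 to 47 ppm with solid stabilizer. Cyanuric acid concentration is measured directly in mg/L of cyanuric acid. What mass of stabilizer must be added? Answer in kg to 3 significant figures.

(a) Volume: 46.8 m³ = 46,800 L.
(a) [OCl⁻]/[HOCl] = 10^(pH − pKa) = 10^(7.38 − 7.55) = 0.6761; fraction as HOCl = 1/(1 + 0.6761) = 0.5966.
(a) Free chlorine required for 0.77 ppm HOCl: 0.77 / 0.5966 = 1.291 ppm.
(a) FC to add: 1.291 − 0.1 = 1.191 mg/L as Cl₂.
(a) Cl₂ equivalent: 1.191 mg/L × 46,800 L = 55.72 g.
(a) Product at 67.8% available Cl: 55.72 / 0.678 = 82.18 g.

(b) CYA to add: (47 − 24) = 23 mg/L × 737,000 L = 16,950 g cyanuric acid.

(a) 82.2 g; (b) 17.0 kg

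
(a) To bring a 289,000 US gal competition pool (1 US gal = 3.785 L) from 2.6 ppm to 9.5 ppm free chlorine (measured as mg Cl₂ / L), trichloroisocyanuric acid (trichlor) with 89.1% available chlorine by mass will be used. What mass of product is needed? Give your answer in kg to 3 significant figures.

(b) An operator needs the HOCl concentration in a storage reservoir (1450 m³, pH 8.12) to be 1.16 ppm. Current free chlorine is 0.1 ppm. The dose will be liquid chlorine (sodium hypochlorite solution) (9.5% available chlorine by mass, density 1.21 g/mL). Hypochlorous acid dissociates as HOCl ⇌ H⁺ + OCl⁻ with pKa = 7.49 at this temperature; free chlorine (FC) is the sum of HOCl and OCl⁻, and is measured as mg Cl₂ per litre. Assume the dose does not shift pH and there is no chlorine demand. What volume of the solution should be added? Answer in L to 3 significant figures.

(a) Volume: 289,000 US gal × 3.785 L/gal = 1,093,865 L.
(a) Chlorine deficit: 9.5 − 2.6 = 6.9 ppm = 6.9 mg/L as Cl₂.
(a) Cl₂ equivalent needed: 6.9 mg/L × 1,093,865 L = 7,548,000 mg = 7548 g.
(a) Product at 89.1% available chlorine: 7548 / 0.891 = 8471 g.

(b) Volume: 1450 m³ = 1,450,000 L.
(b) [OCl⁻]/[HOCl] = 10^(pH − pKa) = 10^(8.12 − 7.49) = 4.266; fraction as HOCl = 1/(1 + 4.266) = 0.1899.
(b) Free chlorine required for 1.16 ppm HOCl: 1.16 / 0.1899 = 6.108 ppm.
(b) FC to add: 6.108 − 0.1 = 6.008 mg/L as Cl₂.
(b) Cl₂ equivalent: 6.008 mg/L × 1,450,000 L = 8712 g.
(b) Product at 9.5% available Cl: 8712 / 0.095 = 91,710 g.
(b) Volume: 91,710 g ÷ 1.21 g/mL = 75,790 mL.

(a) 8.47 kg; (b) 75.8 L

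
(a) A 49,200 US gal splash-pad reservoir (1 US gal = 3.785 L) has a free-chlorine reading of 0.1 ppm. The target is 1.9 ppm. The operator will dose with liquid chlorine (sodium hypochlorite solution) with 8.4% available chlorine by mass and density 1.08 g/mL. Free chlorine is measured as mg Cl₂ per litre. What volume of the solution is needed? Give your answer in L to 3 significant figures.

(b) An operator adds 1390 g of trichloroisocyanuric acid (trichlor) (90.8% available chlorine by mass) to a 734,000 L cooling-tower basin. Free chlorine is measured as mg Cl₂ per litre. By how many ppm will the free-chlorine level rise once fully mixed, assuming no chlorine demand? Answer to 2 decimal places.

(a) Volume: 49,200 US gal × 3.785 L/gal = 186,222 L.
(a) Chlorine deficit: 1.9 − 0.1 = 1.8 ppm = 1.8 mg/L as Cl₂.
(a) Cl₂ equivalent needed: 1.8 mg/L × 186,222 L = 335,200 mg = 335.2 g.
(a) Product at 8.4% available chlorine: 335.2 / 0.084 = 3990 g.
(a) Volume at density 1.08 g/mL: 3990 g ÷ 1.08 g/mL = 3695 mL.

(b) Available chlorine delivered: 1390 g × 0.908 = 1262 g as Cl₂.
(b) Concentration rise: 1262 g / 734,000 L = 1.72 mg/L = 1.72 ppm.

(a) 3.69 L; (b) 1.72 ppm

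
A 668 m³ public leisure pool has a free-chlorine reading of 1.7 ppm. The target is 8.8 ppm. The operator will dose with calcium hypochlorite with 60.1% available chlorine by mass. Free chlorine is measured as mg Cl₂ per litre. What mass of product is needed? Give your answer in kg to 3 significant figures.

7.89 kg

Volume: 668 m³ = 668,000 L.
Chlorine deficit: 8.8 − 1.7 = 7.1 ppm = 7.1 mg/L as Cl₂.
Cl₂ equivalent needed: 7.1 mg/L × 668,000 L = 4,743,000 mg = 4743 g.
Product at 60.1% available chlorine: 4743 / 0.601 = 7892 g.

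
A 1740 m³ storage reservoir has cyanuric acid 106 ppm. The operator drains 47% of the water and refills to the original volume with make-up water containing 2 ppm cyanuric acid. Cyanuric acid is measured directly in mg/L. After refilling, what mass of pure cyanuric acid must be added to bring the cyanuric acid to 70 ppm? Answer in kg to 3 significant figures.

22.4 kg

Volume: 1740 m³ = 1,740,000 L.
After draining 47% and refilling: 106 × 0.53 + 2 × 0.47 = 57.12 ppm.
Deficit to target: 70 − 57.12 = 12.88 mg/L.
Mass: 12.88 mg/L × 1,740,000 L = 22,410 g cyanuric acid.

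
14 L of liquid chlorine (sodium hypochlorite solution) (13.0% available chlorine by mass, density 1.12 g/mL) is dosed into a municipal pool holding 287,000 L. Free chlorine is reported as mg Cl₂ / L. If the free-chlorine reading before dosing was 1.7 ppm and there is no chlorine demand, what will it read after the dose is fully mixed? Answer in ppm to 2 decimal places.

8.80 ppm

Mass of solution: 14 L × 1000 mL/L × 1.12 g/mL = 15,680 g.
Available chlorine delivered: 15,680 g × 0.13 = 2038 g as Cl₂.
Concentration rise: 2038 g / 287,000 L = 7.102 mg/L = 7.10 ppm.
Final FC: 1.7 + 7.10 = 8.80 ppm.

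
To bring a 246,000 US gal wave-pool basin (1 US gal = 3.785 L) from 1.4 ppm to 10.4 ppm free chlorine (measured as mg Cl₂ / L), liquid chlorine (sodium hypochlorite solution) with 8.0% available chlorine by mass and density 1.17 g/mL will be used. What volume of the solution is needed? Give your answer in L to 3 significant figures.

89.5 L

Volume: 246,000 US gal × 3.785 L/gal = 931,110 L.
Chlorine deficit: 10.4 − 1.4 = 9 ppm = 9 mg/L as Cl₂.
Cl₂ equivalent needed: 9 mg/L × 931,110 L = 8,380,000 mg = 8380 g.
Product at 8.0% available chlorine: 8380 / 0.08 = 104,700 g.
Volume at density 1.17 g/mL: 104,700 g ÷ 1.17 g/mL = 89,530 mL.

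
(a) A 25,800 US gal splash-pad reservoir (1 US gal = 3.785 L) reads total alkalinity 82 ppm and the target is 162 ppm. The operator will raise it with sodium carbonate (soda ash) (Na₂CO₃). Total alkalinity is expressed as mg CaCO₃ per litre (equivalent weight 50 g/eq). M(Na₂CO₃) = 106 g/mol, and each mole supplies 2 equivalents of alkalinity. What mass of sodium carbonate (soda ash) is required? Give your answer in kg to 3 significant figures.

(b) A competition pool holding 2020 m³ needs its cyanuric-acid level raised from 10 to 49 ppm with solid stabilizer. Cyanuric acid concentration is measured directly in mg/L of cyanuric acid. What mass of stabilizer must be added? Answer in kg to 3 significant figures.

(a) Volume: 25,800 US gal × 3.785 L/gal = 97,653 L.
(a) Alkalinity to add: (162 − 82) = 80 mg/L as CaCO₃ × 97,653 L = 7812 g as CaCO₃.
(a) Equivalents: 7812 g ÷ 50 g/eq = 156.2 eq.
(a) Each mole of Na₂CO₃ supplies 2 eq, so 156.2 / 2 = 78.12 mol.
(a) Mass: 78.12 mol × 106 g/mol = 8281 g.

(b) Volume: 2020 m³ = 2,020,000 L.
(b) CYA to add: (49 − 10) = 39 mg/L × 2,020,000 L = 78,780 g cyanuric acid.

(a) 8.28 kg; (b) 78.8 kg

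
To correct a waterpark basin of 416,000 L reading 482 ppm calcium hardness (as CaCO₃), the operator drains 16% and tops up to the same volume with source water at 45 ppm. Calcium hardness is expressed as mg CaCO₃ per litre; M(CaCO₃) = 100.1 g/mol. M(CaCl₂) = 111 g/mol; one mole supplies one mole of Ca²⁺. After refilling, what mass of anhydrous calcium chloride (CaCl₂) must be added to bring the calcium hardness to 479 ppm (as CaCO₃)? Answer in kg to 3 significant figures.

After draining 16% and refilling: 482 × 0.84 + 45 × 0.16 = 412.08 ppm.
Deficit to target: 479 − 412.08 = 66.92 mg/L.
As CaCO₃: 66.92 mg/L × 416,000 L = 27,840 g; ÷ 100.1 = 278.1 mol Ca²⁺.
Mass: 278.1 × 111 = 30,870 g.

30.9 kg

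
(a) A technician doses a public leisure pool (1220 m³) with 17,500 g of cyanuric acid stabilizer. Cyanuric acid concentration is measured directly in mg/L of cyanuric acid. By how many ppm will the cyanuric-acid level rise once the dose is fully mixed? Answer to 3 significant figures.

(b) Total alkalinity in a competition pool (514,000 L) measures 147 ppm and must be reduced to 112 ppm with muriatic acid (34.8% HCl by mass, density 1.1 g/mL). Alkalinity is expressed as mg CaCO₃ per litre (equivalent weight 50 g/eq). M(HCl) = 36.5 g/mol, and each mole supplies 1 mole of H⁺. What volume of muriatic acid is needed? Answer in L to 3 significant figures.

(a) Volume: 1220 m³ = 1,220,000 L.
(a) Rise: 17,500 g / 1,220,000 L × 1000 = 14.34 mg/L.

(b) Alkalinity to neutralize: (147 − 112) = 35 mg/L as CaCO₃ × 514,000 L = 17,990 g as CaCO₃.
(b) Equivalents of H⁺ required: 17,990 ÷ 50 g/eq = 359.8 eq = 359.8 mol HCl.
(b) Mass of HCl: 359.8 × 36.5 = 13,130 g.
(b) Mass of 34.8% solution: 13,130 / 0.348 = 37,740 g.
(b) Volume: 37,740 g ÷ 1.1 g/mL = 34,310 mL.

(a) 14.3 ppm; (b) 34.3 L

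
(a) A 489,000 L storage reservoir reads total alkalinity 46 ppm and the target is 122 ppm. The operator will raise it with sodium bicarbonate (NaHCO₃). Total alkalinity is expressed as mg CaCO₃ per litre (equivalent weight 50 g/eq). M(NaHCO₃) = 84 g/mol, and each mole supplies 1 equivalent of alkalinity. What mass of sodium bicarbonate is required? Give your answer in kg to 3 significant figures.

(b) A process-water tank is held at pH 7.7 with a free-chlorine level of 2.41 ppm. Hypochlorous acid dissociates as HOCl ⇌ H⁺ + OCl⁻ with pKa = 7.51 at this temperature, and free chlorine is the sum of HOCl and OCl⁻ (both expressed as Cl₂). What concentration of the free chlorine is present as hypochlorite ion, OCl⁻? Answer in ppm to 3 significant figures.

(a) Alkalinity to add: (122 − 46) = 76 mg/L as CaCO₃ × 489,000 L = 37,160 g as CaCO₃.
(a) Equivalents: 37,160 g ÷ 50 g/eq = 743.3 eq.
(a) NaHCO₃ supplies 1 eq per mole → 743.3 mol.
(a) Mass: 743.3 mol × 84 g/mol = 62,440 g.

(b) [OCl⁻]/[HOCl] = 10^(pH − pKa) = 10^(7.7 − 7.51) = 10^0.19 = 1.549.
(b) Fraction as HOCl = 1 / (1 + 1.549) = 0.3923.
(b) OCl⁻ = (1 − 0.3923) × 2.41 ppm = 1.464 ppm.

(a) 62.4 kg; (b) 1.46 ppm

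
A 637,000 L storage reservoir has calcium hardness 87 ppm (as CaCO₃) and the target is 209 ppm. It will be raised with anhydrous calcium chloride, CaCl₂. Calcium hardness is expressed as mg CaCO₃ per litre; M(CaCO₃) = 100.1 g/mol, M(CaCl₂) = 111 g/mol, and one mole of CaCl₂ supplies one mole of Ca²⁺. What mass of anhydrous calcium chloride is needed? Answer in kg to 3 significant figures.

Hardness to add: (209 − 87) = 122 mg/L as CaCO₃ × 637,000 L = 77,710 g as CaCO₃.
Moles of Ca²⁺ (1 mol Ca²⁺ ≡ 1 mol CaCO₃): 77,710 / 100.1 g/mol = 776.4 mol.
Mass of CaCl₂: 776.4 × 111 = 86,180 g.

86.2 kg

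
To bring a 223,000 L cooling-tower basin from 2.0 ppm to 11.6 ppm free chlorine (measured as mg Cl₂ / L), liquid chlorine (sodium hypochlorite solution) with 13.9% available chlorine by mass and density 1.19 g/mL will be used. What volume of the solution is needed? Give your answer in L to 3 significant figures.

12.9 L

Chlorine deficit: 11.6 − 2.0 = 9.6 ppm = 9.6 mg/L as Cl₂.
Cl₂ equivalent needed: 9.6 mg/L × 223,000 L = 2,141,000 mg = 2141 g.
Product at 13.9% available chlorine: 2141 / 0.139 = 15,400 g.
Volume at density 1.19 g/mL: 15,400 g ÷ 1.19 g/mL = 12,940 mL.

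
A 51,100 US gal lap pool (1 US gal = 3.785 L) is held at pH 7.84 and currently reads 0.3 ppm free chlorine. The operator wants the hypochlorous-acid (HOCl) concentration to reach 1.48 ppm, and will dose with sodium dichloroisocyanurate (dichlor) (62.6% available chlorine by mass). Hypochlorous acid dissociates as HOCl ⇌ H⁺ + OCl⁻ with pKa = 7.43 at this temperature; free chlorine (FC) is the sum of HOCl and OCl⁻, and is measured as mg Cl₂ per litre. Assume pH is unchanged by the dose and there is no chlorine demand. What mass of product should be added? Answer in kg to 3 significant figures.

1.54 kg

Volume: 51,100 US gal × 3.785 L/gal = 193,414 L.
[OCl⁻]/[HOCl] = 10^(pH − pKa) = 10^(7.84 − 7.43) = 2.57; fraction as HOCl = 1/(1 + 2.57) = 0.2801.
Free chlorine required for 1.48 ppm HOCl: 1.48 / 0.2801 = 5.284 ppm.
FC to add: 5.284 − 0.3 = 4.984 mg/L as Cl₂.
Cl₂ equivalent: 4.984 mg/L × 193,414 L = 964 g.
Product at 62.6% available Cl: 964 / 0.626 = 1540 g.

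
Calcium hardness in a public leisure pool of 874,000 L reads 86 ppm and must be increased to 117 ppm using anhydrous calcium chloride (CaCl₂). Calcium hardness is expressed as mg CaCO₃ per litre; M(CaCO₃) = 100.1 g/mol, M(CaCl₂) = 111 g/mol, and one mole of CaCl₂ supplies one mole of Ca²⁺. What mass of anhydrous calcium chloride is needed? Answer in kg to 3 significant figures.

Hardness to add: (117 − 86) = 31 mg/L as CaCO₃ × 874,000 L = 27,090 g as CaCO₃.
Moles of Ca²⁺ (1 mol Ca²⁺ ≡ 1 mol CaCO₃): 27,090 / 100.1 g/mol = 270.7 mol.
Mass of CaCl₂: 270.7 × 111 = 30,040 g.

30.0 kg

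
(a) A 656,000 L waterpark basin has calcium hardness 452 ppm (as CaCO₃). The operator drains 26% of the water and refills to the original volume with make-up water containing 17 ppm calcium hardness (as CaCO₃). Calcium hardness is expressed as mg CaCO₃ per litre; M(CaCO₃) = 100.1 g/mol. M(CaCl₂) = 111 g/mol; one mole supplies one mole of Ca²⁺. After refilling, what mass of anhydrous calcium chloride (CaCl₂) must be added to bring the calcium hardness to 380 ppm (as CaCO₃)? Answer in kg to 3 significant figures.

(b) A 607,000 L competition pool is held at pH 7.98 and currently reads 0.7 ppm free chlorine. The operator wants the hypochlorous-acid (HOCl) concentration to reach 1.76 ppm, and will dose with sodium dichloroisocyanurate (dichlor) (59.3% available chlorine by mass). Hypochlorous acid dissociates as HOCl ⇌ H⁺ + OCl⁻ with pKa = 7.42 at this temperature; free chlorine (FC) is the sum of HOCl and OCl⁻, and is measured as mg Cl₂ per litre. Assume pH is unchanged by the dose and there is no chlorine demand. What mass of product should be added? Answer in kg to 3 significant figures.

(a) After draining 26% and refilling: 452 × 0.74 + 17 × 0.26 = 338.9 ppm.
(a) Deficit to target: 380 − 338.9 = 41.1 mg/L.
(a) As CaCO₃: 41.1 mg/L × 656,000 L = 26,960 g; ÷ 100.1 = 269.3 mol Ca²⁺.
(a) Mass: 269.3 × 111 = 29,900 g.

(b) [OCl⁻]/[HOCl] = 10^(pH − pKa) = 10^(7.98 − 7.42) = 3.631; fraction as HOCl = 1/(1 + 3.631) = 0.2159.
(b) Free chlorine required for 1.76 ppm HOCl: 1.76 / 0.2159 = 8.15 ppm.
(b) FC to add: 8.15 − 0.7 = 7.45 mg/L as Cl₂.
(b) Cl₂ equivalent: 7.45 mg/L × 607,000 L = 4522 g.
(b) Product at 59.3% available Cl: 4522 / 0.593 = 7626 g.

(a) 29.9 kg; (b) 7.63 kg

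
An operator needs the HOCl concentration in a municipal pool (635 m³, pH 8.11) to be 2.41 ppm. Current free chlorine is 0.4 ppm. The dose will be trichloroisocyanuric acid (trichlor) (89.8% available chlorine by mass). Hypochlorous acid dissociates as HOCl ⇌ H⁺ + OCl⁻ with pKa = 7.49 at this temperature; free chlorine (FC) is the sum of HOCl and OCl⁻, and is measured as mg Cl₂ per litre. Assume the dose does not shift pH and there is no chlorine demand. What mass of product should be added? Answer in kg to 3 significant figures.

8.53 kg

Volume: 635 m³ = 635,000 L.
[OCl⁻]/[HOCl] = 10^(pH − pKa) = 10^(8.11 − 7.49) = 4.169; fraction as HOCl = 1/(1 + 4.169) = 0.1935.
Free chlorine required for 2.41 ppm HOCl: 2.41 / 0.1935 = 12.46 ppm.
FC to add: 12.46 − 0.4 = 12.06 mg/L as Cl₂.
Cl₂ equivalent: 12.06 mg/L × 635,000 L = 7656 g.
Product at 89.8% available Cl: 7656 / 0.898 = 8526 g.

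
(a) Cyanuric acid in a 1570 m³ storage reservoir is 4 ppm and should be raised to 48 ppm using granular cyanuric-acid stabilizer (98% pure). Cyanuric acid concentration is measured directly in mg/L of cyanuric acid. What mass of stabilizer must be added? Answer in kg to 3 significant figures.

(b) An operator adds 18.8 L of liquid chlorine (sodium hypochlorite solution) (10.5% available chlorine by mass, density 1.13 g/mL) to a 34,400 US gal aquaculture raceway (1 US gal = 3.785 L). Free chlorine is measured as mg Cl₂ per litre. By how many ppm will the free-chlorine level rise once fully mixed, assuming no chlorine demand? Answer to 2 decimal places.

(a) 70.5 kg; (b) 17.13 ppm

(a) Volume: 1570 m³ = 1,570,000 L.
(a) CYA to add: (48 − 4) = 44 mg/L × 1,570,000 L = 69,080 g cyanuric acid.
(a) At 98% purity: 69,080 / 0.98 = 70,490 g product.

(b) Volume: 34,400 US gal × 3.785 L/gal = 130,204 L.
(b) Mass of solution: 18.8 L × 1000 mL/L × 1.13 g/mL = 21,240 g.
(b) Available chlorine delivered: 21,240 g × 0.105 = 2231 g as Cl₂.
(b) Concentration rise: 2231 g / 130,204 L = 17.13 mg/L = 17.13 ppm.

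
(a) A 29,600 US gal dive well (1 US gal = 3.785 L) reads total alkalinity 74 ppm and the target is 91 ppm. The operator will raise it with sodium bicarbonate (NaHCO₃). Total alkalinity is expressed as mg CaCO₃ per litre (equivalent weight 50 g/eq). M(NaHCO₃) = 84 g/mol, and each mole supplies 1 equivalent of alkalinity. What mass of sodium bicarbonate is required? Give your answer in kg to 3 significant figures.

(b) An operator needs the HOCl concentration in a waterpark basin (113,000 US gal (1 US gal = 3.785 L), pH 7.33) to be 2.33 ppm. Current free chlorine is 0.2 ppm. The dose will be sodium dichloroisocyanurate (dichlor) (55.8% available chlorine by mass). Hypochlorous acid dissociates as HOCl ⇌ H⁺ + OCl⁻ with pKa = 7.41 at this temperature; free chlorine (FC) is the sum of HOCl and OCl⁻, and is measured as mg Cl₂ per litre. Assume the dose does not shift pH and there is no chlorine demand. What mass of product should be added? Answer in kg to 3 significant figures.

(a) Volume: 29,600 US gal × 3.785 L/gal = 112,036 L.
(a) Alkalinity to add: (91 − 74) = 17 mg/L as CaCO₃ × 112,036 L = 1905 g as CaCO₃.
(a) Equivalents: 1905 g ÷ 50 g/eq = 38.09 eq.
(a) NaHCO₃ supplies 1 eq per mole → 38.09 mol.
(a) Mass: 38.09 mol × 84 g/mol = 3200 g.

(b) Volume: 113,000 US gal × 3.785 L/gal = 427,705 L.
(b) [OCl⁻]/[HOCl] = 10^(pH − pKa) = 10^(7.33 − 7.41) = 0.8318; fraction as HOCl = 1/(1 + 0.8318) = 0.5459.
(b) Free chlorine required for 2.33 ppm HOCl: 2.33 / 0.5459 = 4.268 ppm.
(b) FC to add: 4.268 − 0.2 = 4.068 mg/L as Cl₂.
(b) Cl₂ equivalent: 4.068 mg/L × 427,705 L = 1740 g.
(b) Product at 55.8% available Cl: 1740 / 0.558 = 3118 g.

(a) 3.20 kg; (b) 3.12 kg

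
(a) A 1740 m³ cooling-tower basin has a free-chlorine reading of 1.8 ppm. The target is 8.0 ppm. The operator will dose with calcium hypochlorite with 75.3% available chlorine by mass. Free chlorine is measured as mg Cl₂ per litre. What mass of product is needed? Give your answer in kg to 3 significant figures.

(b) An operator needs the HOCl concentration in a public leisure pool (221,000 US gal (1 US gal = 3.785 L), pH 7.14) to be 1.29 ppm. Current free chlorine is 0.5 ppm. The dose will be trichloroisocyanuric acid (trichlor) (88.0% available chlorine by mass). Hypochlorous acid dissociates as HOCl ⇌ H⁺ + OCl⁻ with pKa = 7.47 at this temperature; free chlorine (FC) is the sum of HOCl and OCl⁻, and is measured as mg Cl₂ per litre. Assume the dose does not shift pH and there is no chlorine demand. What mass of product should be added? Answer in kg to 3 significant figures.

(a) 14.3 kg; (b) 1.32 kg

(a) Volume: 1740 m³ = 1,740,000 L.
(a) Chlorine deficit: 8.0 − 1.8 = 6.2 ppm = 6.2 mg/L as Cl₂.
(a) Cl₂ equivalent needed: 6.2 mg/L × 1,740,000 L = 10,790,000 mg = 10,790 g.
(a) Product at 75.3% available chlorine: 10,790 / 0.753 = 14,330 g.

(b) Volume: 221,000 US gal × 3.785 L/gal = 836,485 L.
(b) [OCl⁻]/[HOCl] = 10^(pH − pKa) = 10^(7.14 − 7.47) = 0.4677; fraction as HOCl = 1/(1 + 0.4677) = 0.6813.
(b) Free chlorine required for 1.29 ppm HOCl: 1.29 / 0.6813 = 1.893 ppm.
(b) FC to add: 1.893 − 0.5 = 1.393 mg/L as Cl₂.
(b) Cl₂ equivalent: 1.393 mg/L × 836,485 L = 1166 g.
(b) Product at 88.0% available Cl: 1166 / 0.88 = 1324 g.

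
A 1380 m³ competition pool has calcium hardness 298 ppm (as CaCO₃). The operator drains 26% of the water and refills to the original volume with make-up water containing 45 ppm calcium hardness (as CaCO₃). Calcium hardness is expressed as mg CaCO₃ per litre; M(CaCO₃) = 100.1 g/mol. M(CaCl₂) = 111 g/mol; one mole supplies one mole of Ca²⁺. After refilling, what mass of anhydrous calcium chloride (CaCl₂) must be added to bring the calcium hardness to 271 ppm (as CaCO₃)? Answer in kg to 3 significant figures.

Volume: 1380 m³ = 1,380,000 L.
After draining 26% and refilling: 298 × 0.74 + 45 × 0.26 = 232.22 ppm.
Deficit to target: 271 − 232.22 = 38.78 mg/L.
As CaCO₃: 38.78 mg/L × 1,380,000 L = 53,520 g; ÷ 100.1 = 534.6 mol Ca²⁺.
Mass: 534.6 × 111 = 59,340 g.

59.3 kg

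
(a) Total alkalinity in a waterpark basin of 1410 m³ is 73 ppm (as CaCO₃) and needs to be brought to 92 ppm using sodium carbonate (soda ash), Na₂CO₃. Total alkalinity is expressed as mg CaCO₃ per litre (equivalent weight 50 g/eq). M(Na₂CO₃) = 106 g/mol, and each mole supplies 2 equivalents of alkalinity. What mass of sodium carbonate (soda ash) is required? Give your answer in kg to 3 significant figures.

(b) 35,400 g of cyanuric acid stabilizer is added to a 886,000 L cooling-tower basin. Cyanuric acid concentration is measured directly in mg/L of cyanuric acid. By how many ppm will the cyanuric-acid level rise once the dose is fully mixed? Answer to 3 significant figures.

(a) 28.4 kg; (b) 40.0 ppm

(a) Volume: 1410 m³ = 1,410,000 L.
(a) Alkalinity to add: (92 − 73) = 19 mg/L as CaCO₃ × 1,410,000 L = 26,790 g as CaCO₃.
(a) Equivalents: 26,790 g ÷ 50 g/eq = 535.8 eq.
(a) Each mole of Na₂CO₃ supplies 2 eq, so 535.8 / 2 = 267.9 mol.
(a) Mass: 267.9 mol × 106 g/mol = 28,400 g.

(b) Rise: 35,400 g / 886,000 L × 1000 = 39.95 mg/L.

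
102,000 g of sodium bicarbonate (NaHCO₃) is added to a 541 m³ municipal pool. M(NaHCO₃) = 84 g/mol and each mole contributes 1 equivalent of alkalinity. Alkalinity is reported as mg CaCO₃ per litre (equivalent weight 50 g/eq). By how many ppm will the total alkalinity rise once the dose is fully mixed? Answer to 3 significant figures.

112 ppm

Volume: 541 m³ = 541,000 L.
Moles of NaHCO₃: 102,000 g ÷ 84 g/mol = 1214 mol → 1214 eq of alkalinity.
As CaCO₃: 1214 eq × 50 g/eq = 60,710 g.
Rise: 60,710 g / 541,000 L × 1000 = 112.2 mg/L.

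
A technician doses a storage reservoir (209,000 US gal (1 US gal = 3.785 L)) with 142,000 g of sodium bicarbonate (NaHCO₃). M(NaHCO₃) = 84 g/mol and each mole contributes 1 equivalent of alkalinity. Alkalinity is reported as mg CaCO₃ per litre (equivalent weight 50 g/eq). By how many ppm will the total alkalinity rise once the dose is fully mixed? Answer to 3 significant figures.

107 ppm

Volume: 209,000 US gal × 3.785 L/gal = 791,065 L.
Moles of NaHCO₃: 142,000 g ÷ 84 g/mol = 1690 mol → 1690 eq of alkalinity.
As CaCO₃: 1690 eq × 50 g/eq = 84,520 g.
Rise: 84,520 g / 791,065 L × 1000 = 106.8 mg/L.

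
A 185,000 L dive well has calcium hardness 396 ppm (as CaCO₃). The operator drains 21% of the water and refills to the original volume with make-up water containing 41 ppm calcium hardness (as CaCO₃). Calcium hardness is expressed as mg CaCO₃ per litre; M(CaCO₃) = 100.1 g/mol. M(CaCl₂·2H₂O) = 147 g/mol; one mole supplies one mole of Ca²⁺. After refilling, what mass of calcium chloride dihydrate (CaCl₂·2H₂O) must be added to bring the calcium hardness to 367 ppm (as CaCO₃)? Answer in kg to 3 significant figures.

12.4 kg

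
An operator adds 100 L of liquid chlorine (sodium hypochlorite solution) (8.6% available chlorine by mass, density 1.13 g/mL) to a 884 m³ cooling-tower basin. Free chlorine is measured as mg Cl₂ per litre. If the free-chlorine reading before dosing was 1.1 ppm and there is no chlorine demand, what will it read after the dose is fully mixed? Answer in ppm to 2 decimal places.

Volume: 884 m³ = 884,000 L.
Mass of solution: 100 L × 1000 mL/L × 1.13 g/mL = 113,000 g.
Available chlorine delivered: 113,000 g × 0.086 = 9718 g as Cl₂.
Concentration rise: 9718 g / 884,000 L = 10.99 mg/L = 10.99 ppm.
Final FC: 1.1 + 10.99 = 12.09 ppm.

12.09 ppm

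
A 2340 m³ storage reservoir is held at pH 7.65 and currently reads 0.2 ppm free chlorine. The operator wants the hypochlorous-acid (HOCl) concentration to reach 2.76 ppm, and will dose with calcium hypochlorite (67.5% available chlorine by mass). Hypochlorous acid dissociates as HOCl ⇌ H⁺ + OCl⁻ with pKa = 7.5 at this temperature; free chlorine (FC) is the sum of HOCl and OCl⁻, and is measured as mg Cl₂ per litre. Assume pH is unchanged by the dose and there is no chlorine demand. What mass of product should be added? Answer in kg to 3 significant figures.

Volume: 2340 m³ = 2,340,000 L.
[OCl⁻]/[HOCl] = 10^(pH − pKa) = 10^(7.65 − 7.5) = 1.413; fraction as HOCl = 1/(1 + 1.413) = 0.4145.
Free chlorine required for 2.76 ppm HOCl: 2.76 / 0.4145 = 6.659 ppm.
FC to add: 6.659 − 0.2 = 6.459 mg/L as Cl₂.
Cl₂ equivalent: 6.459 mg/L × 2,340,000 L = 15,110 g.
Product at 67.5% available Cl: 15,110 / 0.675 = 22,390 g.

22.4 kg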